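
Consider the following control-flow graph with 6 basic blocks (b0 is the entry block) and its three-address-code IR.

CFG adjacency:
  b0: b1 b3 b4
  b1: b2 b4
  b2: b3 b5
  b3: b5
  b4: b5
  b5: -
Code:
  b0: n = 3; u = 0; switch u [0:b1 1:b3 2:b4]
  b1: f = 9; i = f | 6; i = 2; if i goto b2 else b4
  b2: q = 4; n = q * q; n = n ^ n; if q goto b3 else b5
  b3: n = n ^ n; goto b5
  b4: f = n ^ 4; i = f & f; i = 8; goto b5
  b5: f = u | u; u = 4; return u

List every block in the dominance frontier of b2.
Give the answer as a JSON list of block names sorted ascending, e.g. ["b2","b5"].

idom tree: b1←b0 b2←b1 b3←b0 b4←b0 b5←b0
Dom at joins:
  b3: preds {b0,b2}: {b0} ∩ {b0,b1,b2} = {b0}; idom=b0
  b4: preds {b0,b1}: {b0} ∩ {b0,b1} = {b0}; idom=b0
  b5: preds {b2,b3,b4}: {b0,b1,b2} ∩ {b0,b3} ∩ {b0,b4} = {b0}; idom=b0

Frontier:
  join b3 pred b0: · stop@b0
  join b3 pred b2: b2→b1 stop@b0
  join b4 pred b0: · stop@b0
  join b4 pred b1: b1 stop@b0
  join b5 pred b2: b2→b1 stop@b0
  join b5 pred b3: b3 stop@b0
  join b5 pred b4: b4 stop@b0
  DF(b0)=∅
  DF(b1)={b3,b4,b5}
  DF(b2)={b3,b5}
  DF(b3)={b5}
  DF(b4)={b5}
  DF(b5)=∅

DF(b2) = ["b3", "b5"]

Answer: ["b3", "b5"]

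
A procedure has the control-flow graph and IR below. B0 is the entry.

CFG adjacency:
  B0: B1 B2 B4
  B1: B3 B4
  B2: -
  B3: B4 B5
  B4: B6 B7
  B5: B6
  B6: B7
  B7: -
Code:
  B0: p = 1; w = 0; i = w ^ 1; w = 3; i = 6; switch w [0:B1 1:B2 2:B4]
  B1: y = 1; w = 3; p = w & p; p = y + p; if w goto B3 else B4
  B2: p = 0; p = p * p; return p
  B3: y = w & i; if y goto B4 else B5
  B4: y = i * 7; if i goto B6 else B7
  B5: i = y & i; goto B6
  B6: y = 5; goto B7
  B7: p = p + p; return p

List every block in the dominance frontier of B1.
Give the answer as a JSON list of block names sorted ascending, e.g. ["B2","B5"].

Answer: ["B4", "B6"]

Analysis:
idom tree: B1←B0 B2←B0 B3←B1 B4←B0 B5←B3 B6←B0 B7←B0
Dom∩ at merges:
  B4: preds {B0,B1,B3}: {B0} ∩ {B0,B1} ∩ {B0,B1,B3} = {B0}; idom=B0
  B6: preds {B4,B5}: {B0,B4} ∩ {B0,B1,B3,B5} = {B0}; idom=B0
  B7: preds {B4,B6}: {B0,B4} ∩ {B0,B6} = {B0}; idom=B0

Frontier:
  B4←B0: walk · to B0
  B4←B1: walk B1 to B0
  B4←B3: walk B3→B1 to B0
  B6←B4: walk B4 to B0
  B6←B5: walk B5→B3→B1 to B0
  B7←B4: walk B4 to B0
  B7←B6: walk B6 to B0
  B0: DF=∅
  B1: DF={B4,B6}
  B2: DF=∅
  B3: DF={B4,B6}
  B4: DF={B6,B7}
  B5: DF={B6}
  B6: DF={B7}
  B7: DF=∅

DF(B1) = ["B4", "B6"]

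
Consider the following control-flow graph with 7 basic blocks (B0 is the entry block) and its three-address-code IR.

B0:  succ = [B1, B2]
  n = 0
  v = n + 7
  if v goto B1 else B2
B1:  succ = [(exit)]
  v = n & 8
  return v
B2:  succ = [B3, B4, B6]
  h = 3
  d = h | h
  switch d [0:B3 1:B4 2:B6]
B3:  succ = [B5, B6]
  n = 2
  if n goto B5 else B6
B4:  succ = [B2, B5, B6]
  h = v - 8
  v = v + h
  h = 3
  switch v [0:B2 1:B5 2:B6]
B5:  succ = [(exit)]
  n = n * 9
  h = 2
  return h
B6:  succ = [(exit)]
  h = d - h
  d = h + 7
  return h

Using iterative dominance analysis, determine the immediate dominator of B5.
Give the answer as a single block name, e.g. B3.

idom tree: B1←B0 B2←B0 B3←B2 B4←B2 B5←B2 B6←B2
Dom∩ at merges:
  B2: preds {B0,B4}: {B0} ∩ {B0,B2,B4} = {B0}; idom=B0
  B5: preds {B3,B4}: {B0,B2,B3} ∩ {B0,B2,B4} = {B0,B2}; idom=B2
  B6: preds {B2,B3,B4}: {B0,B2} ∩ {B0,B2,B3} ∩ {B0,B2,B4} = {B0,B2}; idom=B2

idom(B5) = B2

Answer: B2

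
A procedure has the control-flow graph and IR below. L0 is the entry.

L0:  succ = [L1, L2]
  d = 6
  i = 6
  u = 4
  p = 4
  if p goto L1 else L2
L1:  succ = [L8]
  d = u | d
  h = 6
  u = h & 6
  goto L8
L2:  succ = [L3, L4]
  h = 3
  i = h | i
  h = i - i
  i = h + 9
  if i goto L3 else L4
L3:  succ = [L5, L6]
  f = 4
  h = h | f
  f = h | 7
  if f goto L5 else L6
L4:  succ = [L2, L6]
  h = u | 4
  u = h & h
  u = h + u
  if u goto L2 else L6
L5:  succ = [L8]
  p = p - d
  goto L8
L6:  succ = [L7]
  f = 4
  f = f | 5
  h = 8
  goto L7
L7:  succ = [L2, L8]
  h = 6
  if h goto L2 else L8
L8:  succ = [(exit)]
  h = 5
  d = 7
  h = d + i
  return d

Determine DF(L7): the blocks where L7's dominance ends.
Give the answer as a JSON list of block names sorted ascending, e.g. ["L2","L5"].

idom tree: L1←L0 L2←L0 L3←L2 L4←L2 L5←L3 L6←L2 L7←L6 L8←L0
Dom at joins:
  L2: preds {L0,L4,L7}: {L0} ∩ {L0,L2,L4} ∩ {L0,L2,L6,L7} = {L0}; idom=L0
  L6: preds {L3,L4}: {L0,L2,L3} ∩ {L0,L2,L4} = {L0,L2}; idom=L2
  L8: preds {L1,L5,L7}: {L0,L1} ∩ {L0,L2,L3,L5} ∩ {L0,L2,L6,L7} = {L0}; idom=L0

DF walk-up:
  L2←L0: walk · to L0
  L2←L4: walk L4→L2 to L0
  L2←L7: walk L7→L6→L2 to L0
  L6←L3: walk L3 to L2
  L6←L4: walk L4 to L2
  L8←L1: walk L1 to L0
  L8←L5: walk L5→L3→L2 to L0
  L8←L7: walk L7→L6→L2 to L0
  DF(L0)=∅
  DF(L1)={L8}
  DF(L2)={L2,L8}
  DF(L3)={L6,L8}
  DF(L4)={L2,L6}
  DF(L5)={L8}
  DF(L6)={L2,L8}
  DF(L7)={L2,L8}
  DF(L8)=∅

DF(L7) = ["L2", "L8"]

Answer: ["L2", "L8"]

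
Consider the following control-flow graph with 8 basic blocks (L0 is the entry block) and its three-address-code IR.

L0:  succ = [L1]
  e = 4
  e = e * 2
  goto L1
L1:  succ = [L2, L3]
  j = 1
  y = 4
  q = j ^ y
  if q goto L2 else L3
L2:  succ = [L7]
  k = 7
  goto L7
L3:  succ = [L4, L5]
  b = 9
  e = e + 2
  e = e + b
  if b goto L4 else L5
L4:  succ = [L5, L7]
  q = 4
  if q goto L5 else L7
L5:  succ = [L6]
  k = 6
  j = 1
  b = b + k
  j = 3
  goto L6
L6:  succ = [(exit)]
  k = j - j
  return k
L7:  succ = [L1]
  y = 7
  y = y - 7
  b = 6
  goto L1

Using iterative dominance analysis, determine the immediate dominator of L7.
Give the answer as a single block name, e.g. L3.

idom tree: L1←L0 L2←L1 L3←L1 L4←L3 L5←L3 L6←L5 L7←L1
Dom∩ at merges:
  L1: preds {L0,L7}: {L0} ∩ {L0,L1,L7} = {L0}; idom=L0
  L5: preds {L3,L4}: {L0,L1,L3} ∩ {L0,L1,L3,L4} = {L0,L1,L3}; idom=L3
  L7: preds {L2,L4}: {L0,L1,L2} ∩ {L0,L1,L3,L4} = {L0,L1}; idom=L1

idom(L7) = L1

Answer: L1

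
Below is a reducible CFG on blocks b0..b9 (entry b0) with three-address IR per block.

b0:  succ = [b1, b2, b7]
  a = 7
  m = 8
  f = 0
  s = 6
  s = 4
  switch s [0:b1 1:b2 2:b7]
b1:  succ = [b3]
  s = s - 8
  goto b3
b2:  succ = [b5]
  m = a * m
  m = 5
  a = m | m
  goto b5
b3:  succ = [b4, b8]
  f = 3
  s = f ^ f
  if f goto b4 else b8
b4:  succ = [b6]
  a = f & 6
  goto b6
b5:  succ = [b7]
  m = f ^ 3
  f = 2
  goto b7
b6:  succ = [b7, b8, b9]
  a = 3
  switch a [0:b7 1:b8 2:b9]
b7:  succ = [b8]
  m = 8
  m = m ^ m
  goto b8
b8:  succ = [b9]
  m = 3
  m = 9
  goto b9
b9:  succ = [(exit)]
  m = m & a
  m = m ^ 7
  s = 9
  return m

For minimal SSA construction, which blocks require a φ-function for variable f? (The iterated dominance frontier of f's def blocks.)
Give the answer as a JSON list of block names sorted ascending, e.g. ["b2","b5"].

Answer: ["b7", "b8", "b9"]

Working:
idom tree: b1←b0 b2←b0 b3←b1 b4←b3 b5←b2 b6←b4 b7←b0 b8←b0 b9←b0
Join-block Dom:
  b7: preds {b0,b5,b6}: {b0} ∩ {b0,b2,b5} ∩ {b0,b1,b3,b4,b6} = {b0}; idom=b0
  b8: preds {b3,b6,b7}: {b0,b1,b3} ∩ {b0,b1,b3,b4,b6} ∩ {b0,b7} = {b0}; idom=b0
  b9: preds {b6,b8}: {b0,b1,b3,b4,b6} ∩ {b0,b8} = {b0}; idom=b0

DF walk-up:
  join b7 pred b0: · stop@b0
  join b7 pred b5: b5→b2 stop@b0
  join b7 pred b6: b6→b4→b3→b1 stop@b0
  join b8 pred b3: b3→b1 stop@b0
  join b8 pred b6: b6→b4→b3→b1 stop@b0
  join b8 pred b7: b7 stop@b0
  join b9 pred b6: b6→b4→b3→b1 stop@b0
  join b9 pred b8: b8 stop@b0
  DF(b0)=∅
  DF(b1)={b7,b8,b9}
  DF(b2)={b7}
  DF(b3)={b7,b8,b9}
  DF(b4)={b7,b8,b9}
  DF(b5)={b7}
  DF(b6)={b7,b8,b9}
  DF(b7)={b8}
  DF(b8)={b9}
  DF(b9)=∅

φ for f: defs {b0,b3,b5}
  DF⁺ = {b7,b8,b9}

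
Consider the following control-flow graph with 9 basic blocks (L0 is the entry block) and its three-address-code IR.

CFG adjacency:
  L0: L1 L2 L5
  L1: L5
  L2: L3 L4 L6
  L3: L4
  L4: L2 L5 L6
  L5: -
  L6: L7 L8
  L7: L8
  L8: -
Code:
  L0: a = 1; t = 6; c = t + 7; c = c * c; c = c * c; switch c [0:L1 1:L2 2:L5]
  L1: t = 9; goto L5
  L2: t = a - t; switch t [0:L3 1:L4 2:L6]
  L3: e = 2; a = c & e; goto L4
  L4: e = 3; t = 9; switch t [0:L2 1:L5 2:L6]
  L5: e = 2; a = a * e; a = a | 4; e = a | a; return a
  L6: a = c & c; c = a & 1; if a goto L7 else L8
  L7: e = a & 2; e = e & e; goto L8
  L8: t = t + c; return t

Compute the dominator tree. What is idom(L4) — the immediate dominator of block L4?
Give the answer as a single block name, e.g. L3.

Answer: L2

Analysis:
idom tree: L1←L0 L2←L0 L3←L2 L4←L2 L5←L0 L6←L2 L7←L6 L8←L6
Dom at joins:
  L2: preds {L0,L4}: {L0} ∩ {L0,L2,L4} = {L0}; idom=L0
  L4: preds {L2,L3}: {L0,L2} ∩ {L0,L2,L3} = {L0,L2}; idom=L2
  L5: preds {L0,L1,L4}: {L0} ∩ {L0,L1} ∩ {L0,L2,L4} = {L0}; idom=L0
  L6: preds {L2,L4}: {L0,L2} ∩ {L0,L2,L4} = {L0,L2}; idom=L2
  L8: preds {L6,L7}: {L0,L2,L6} ∩ {L0,L2,L6,L7} = {L0,L2,L6}; idom=L6

idom(L4) = L2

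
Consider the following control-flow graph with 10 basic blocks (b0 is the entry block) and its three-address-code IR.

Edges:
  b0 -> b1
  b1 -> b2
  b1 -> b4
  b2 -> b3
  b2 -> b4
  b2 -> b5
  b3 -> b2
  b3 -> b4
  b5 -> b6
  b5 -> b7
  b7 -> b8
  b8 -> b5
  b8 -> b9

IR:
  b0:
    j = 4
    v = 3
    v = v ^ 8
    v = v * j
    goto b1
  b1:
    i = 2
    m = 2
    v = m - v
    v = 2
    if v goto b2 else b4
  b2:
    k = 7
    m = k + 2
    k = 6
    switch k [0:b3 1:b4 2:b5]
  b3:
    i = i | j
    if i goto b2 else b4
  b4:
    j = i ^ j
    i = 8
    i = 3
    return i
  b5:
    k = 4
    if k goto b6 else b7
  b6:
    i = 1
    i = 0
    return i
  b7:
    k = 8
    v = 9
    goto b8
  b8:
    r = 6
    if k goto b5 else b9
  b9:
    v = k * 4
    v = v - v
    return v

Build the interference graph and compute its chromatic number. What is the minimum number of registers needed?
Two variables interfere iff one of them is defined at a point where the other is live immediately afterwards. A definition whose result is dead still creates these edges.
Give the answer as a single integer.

Per-block:
  b0: {j,v} / ∅
  b1: {i,m,v} / {v}
  b2: {k,m} / ∅
  b3: {i} / {i,j}
  b4: {i,j} / {i,j}
  b5: {k} / ∅
  b6: {i} / ∅
  b7: {k,v} / ∅
  b8: {r} / {k}
  b9: {v} / {k}

Backward fixpoint:
  b0: in=∅ out={j,v}
  b1: in={j,v} out={i,j}
  b2: in={i,j} out={i,j}
  b3: in={i,j} out={i,j}
  b4: in={i,j} out=∅
  b5: in=∅ out=∅
  b6: in=∅ out=∅
  b7: in=∅ out={k}
  b8: in={k} out={k}
  b9: in={k} out=∅

Conflict graph:
  i↔{j,k,m,v}
  j↔{i,k,m,v}
  k↔{i,j,r,v}
  m↔{i,j,v}
  r↔{k}
  v↔{i,j,k,m}

Registers:
  {i,j,k,v} pairwise interfere (4-clique) ⇒ χ ≥ 4
  assign i→c0 j→c1 k→c2 m→c2 r→c0 v→c3 — no edge inside a register ⇒ χ ≤ 4
  χ = 4

Answer: 4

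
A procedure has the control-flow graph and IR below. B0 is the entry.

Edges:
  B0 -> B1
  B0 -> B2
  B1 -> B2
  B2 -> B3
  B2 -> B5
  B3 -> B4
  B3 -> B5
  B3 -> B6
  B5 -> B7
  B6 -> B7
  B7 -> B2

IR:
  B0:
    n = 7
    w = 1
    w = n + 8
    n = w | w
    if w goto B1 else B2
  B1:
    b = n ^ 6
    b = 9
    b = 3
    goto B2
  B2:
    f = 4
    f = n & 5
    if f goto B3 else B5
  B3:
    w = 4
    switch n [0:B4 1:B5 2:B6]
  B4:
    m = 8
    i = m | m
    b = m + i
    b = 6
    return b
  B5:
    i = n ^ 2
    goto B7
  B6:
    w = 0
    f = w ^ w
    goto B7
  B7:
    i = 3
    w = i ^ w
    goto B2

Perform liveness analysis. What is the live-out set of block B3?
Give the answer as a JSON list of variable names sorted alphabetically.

def/use:
  B0 def {n,w} use ∅
  B1 def {b} use {n}
  B2 def {f} use {n}
  B3 def {w} use {n}
  B4 def {b,i,m} use ∅
  B5 def {i} use {n}
  B6 def {f,w} use ∅
  B7 def {i,w} use {w}

Live sets:
  B0: in=∅ out={n,w}
  B1: in={n,w} out={n,w}
  B2: in={n,w} out={n,w}
  B3: in={n} out={n,w}
  B4: in=∅ out=∅
  B5: in={n,w} out={n,w}
  B6: in={n} out={n,w}
  B7: in={n,w} out={n,w}

live-out(B3) = ["n", "w"]

Answer: ["n", "w"]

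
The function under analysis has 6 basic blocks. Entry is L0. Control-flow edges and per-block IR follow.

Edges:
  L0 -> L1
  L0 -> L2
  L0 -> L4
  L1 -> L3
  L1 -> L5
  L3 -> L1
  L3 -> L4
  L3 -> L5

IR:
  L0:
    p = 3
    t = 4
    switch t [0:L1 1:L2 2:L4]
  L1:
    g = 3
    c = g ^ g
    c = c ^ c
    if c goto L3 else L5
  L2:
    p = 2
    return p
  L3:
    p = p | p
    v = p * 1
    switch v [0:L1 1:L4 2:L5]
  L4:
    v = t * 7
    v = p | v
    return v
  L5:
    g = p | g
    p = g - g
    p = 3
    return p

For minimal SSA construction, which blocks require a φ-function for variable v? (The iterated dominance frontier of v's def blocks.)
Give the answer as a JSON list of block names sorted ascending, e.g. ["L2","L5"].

idom tree: L1←L0 L2←L0 L3←L1 L4←L0 L5←L1
Dom∩ at merges:
  L1: preds {L0,L3}: {L0} ∩ {L0,L1,L3} = {L0}; idom=L0
  L4: preds {L0,L3}: {L0} ∩ {L0,L1,L3} = {L0}; idom=L0
  L5: preds {L1,L3}: {L0,L1} ∩ {L0,L1,L3} = {L0,L1}; idom=L1

Frontier:
  join L1 pred L0: · stop@L0
  join L1 pred L3: L3→L1 stop@L0
  join L4 pred L0: · stop@L0
  join L4 pred L3: L3→L1 stop@L0
  join L5 pred L1: · stop@L1
  join L5 pred L3: L3 stop@L1
  DF(L0)=∅
  DF(L1)={L1,L4}
  DF(L2)=∅
  DF(L3)={L1,L4,L5}
  DF(L4)=∅
  DF(L5)=∅

φ for v: defs {L3,L4}
  DF⁺ = {L1,L4,L5}

Answer: ["L1", "L4", "L5"]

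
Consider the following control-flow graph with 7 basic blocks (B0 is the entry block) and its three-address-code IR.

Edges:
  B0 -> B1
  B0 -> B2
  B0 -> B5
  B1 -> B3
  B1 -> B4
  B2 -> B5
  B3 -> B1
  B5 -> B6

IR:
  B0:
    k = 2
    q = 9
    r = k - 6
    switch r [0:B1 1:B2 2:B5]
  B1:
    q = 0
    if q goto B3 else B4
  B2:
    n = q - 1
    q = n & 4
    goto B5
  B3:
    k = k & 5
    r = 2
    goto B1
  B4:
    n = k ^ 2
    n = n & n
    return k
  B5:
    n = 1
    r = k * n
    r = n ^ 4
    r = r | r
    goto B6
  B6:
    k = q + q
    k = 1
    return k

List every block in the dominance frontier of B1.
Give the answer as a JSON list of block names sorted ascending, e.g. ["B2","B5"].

Answer: ["B1"]

Derivation:
idom tree: B1←B0 B2←B0 B3←B1 B4←B1 B5←B0 B6←B5
Dom at joins:
  B1: preds {B0,B3}: {B0} ∩ {B0,B1,B3} = {B0}; idom=B0
  B5: preds {B0,B2}: {B0} ∩ {B0,B2} = {B0}; idom=B0

Frontier:
  join B1 pred B0: · stop@B0
  join B1 pred B3: B3→B1 stop@B0
  join B5 pred B0: · stop@B0
  join B5 pred B2: B2 stop@B0
  B0 → ∅
  B1 → {B1}
  B2 → {B5}
  B3 → {B1}
  B4 → ∅
  B5 → ∅
  B6 → ∅

DF(B1) = ["B1"]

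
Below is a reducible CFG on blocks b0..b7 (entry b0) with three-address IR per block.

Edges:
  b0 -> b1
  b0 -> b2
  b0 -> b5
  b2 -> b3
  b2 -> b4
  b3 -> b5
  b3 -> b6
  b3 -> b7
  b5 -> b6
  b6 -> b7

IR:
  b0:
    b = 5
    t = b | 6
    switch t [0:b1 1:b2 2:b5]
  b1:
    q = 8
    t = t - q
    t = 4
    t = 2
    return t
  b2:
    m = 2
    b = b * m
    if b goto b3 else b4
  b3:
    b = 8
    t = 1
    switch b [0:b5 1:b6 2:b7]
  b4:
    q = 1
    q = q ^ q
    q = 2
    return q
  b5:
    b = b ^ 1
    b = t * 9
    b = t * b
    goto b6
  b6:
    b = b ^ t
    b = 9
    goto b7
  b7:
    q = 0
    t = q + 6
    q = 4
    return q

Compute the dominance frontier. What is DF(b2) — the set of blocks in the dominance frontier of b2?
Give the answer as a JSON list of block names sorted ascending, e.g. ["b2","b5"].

idom tree: b1←b0 b2←b0 b3←b2 b4←b2 b5←b0 b6←b0 b7←b0
Join-block Dom:
  b5: preds {b0,b3}: {b0} ∩ {b0,b2,b3} = {b0}; idom=b0
  b6: preds {b3,b5}: {b0,b2,b3} ∩ {b0,b5} = {b0}; idom=b0
  b7: preds {b3,b6}: {b0,b2,b3} ∩ {b0,b6} = {b0}; idom=b0

DF derivation:
  b5←b0: walk · to b0
  b5←b3: walk b3→b2 to b0
  b6←b3: walk b3→b2 to b0
  b6←b5: walk b5 to b0
  b7←b3: walk b3→b2 to b0
  b7←b6: walk b6 to b0
  DF(b0)=∅
  DF(b1)=∅
  DF(b2)={b5,b6,b7}
  DF(b3)={b5,b6,b7}
  DF(b4)=∅
  DF(b5)={b6}
  DF(b6)={b7}
  DF(b7)=∅

DF(b2) = ["b5", "b6", "b7"]

Answer: ["b5", "b6", "b7"]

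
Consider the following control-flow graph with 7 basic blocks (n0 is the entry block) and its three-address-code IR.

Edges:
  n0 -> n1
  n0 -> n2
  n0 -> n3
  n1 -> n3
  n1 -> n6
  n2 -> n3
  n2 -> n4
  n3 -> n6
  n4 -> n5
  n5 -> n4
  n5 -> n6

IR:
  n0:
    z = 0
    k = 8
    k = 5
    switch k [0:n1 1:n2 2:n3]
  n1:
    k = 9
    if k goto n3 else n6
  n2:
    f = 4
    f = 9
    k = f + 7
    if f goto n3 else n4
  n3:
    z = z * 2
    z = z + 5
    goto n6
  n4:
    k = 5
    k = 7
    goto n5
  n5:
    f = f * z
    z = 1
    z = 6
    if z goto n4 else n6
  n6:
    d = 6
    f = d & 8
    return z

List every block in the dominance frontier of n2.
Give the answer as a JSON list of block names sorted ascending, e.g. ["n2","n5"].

Answer: ["n3", "n6"]

Working:
idom tree: n1←n0 n2←n0 n3←n0 n4←n2 n5←n4 n6←n0
Dom at joins:
  n3: preds {n0,n1,n2}: {n0} ∩ {n0,n1} ∩ {n0,n2} = {n0}; idom=n0
  n4: preds {n2,n5}: {n0,n2} ∩ {n0,n2,n4,n5} = {n0,n2}; idom=n2
  n6: preds {n1,n3,n5}: {n0,n1} ∩ {n0,n3} ∩ {n0,n2,n4,n5} = {n0}; idom=n0

DF walk-up:
  join n3 pred n0: · stop@n0
  join n3 pred n1: n1 stop@n0
  join n3 pred n2: n2 stop@n0
  join n4 pred n2: · stop@n2
  join n4 pred n5: n5→n4 stop@n2
  join n6 pred n1: n1 stop@n0
  join n6 pred n3: n3 stop@n0
  join n6 pred n5: n5→n4→n2 stop@n0
  n0 → ∅
  n1 → {n3,n6}
  n2 → {n3,n6}
  n3 → {n6}
  n4 → {n4,n6}
  n5 → {n4,n6}
  n6 → ∅

DF(n2) = ["n3", "n6"]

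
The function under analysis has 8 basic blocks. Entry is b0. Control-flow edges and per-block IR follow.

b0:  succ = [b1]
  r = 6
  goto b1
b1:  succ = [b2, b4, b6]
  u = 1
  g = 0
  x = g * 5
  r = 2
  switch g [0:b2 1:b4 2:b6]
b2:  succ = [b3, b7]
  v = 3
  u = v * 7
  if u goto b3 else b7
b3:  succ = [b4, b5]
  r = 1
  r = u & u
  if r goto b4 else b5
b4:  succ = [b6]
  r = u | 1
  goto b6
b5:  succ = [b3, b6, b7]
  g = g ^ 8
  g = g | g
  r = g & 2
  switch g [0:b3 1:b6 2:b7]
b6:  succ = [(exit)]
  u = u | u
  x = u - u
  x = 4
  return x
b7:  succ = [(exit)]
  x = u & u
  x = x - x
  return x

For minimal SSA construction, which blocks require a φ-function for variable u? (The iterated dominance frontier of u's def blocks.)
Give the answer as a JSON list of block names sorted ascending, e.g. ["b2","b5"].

Answer: ["b4", "b6"]

Working:
idom tree: b1←b0 b2←b1 b3←b2 b4←b1 b5←b3 b6←b1 b7←b2
Dom∩ at merges:
  b3: preds {b2,b5}: {b0,b1,b2} ∩ {b0,b1,b2,b3,b5} = {b0,b1,b2}; idom=b2
  b4: preds {b1,b3}: {b0,b1} ∩ {b0,b1,b2,b3} = {b0,b1}; idom=b1
  b6: preds {b1,b4,b5}: {b0,b1} ∩ {b0,b1,b4} ∩ {b0,b1,b2,b3,b5} = {b0,b1}; idom=b1
  b7: preds {b2,b5}: {b0,b1,b2} ∩ {b0,b1,b2,b3,b5} = {b0,b1,b2}; idom=b2

Frontier:
  join b3 pred b2: · stop@b2
  join b3 pred b5: b5→b3 stop@b2
  join b4 pred b1: · stop@b1
  join b4 pred b3: b3→b2 stop@b1
  join b6 pred b1: · stop@b1
  join b6 pred b4: b4 stop@b1
  join b6 pred b5: b5→b3→b2 stop@b1
  join b7 pred b2: · stop@b2
  join b7 pred b5: b5→b3 stop@b2
  DF(b0)=∅
  DF(b1)=∅
  DF(b2)={b4,b6}
  DF(b3)={b3,b4,b6,b7}
  DF(b4)={b6}
  DF(b5)={b3,b6,b7}
  DF(b6)=∅
  DF(b7)=∅

φ for u: defs {b1,b2,b6}
  DF⁺ = {b4,b6}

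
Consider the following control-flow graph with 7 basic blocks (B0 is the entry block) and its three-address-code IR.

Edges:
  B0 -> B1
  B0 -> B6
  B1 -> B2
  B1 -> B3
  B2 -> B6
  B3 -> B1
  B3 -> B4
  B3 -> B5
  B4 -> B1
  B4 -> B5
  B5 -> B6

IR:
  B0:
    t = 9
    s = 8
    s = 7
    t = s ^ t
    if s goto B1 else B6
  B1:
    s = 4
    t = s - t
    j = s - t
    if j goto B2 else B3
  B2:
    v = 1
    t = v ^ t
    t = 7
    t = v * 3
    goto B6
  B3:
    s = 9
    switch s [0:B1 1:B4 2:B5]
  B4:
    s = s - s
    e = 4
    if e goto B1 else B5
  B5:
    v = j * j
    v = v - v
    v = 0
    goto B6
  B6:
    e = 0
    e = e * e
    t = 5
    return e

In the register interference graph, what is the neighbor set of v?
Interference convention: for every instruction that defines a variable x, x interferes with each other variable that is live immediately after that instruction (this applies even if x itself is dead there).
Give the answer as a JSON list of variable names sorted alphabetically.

Block summaries:
  B0 def {s,t} use ∅
  B1 def {j,s,t} use {t}
  B2 def {t,v} use {t}
  B3 def {s} use ∅
  B4 def {e,s} use {s}
  B5 def {v} use {j}
  B6 def {e,t} use ∅

Live sets:
  live B0: ∅→{t}
  live B1: {t}→{j,t}
  live B2: {t}→∅
  live B3: {j,t}→{j,s,t}
  live B4: {j,s,t}→{j,t}
  live B5: {j}→∅
  live B6: ∅→∅

Interference:
  e — {j,t}
  j — {e,s,t}
  s — {j,t}
  t — {e,j,s,v}
  v — {t}

N(v) = ["t"]

Answer: ["t"]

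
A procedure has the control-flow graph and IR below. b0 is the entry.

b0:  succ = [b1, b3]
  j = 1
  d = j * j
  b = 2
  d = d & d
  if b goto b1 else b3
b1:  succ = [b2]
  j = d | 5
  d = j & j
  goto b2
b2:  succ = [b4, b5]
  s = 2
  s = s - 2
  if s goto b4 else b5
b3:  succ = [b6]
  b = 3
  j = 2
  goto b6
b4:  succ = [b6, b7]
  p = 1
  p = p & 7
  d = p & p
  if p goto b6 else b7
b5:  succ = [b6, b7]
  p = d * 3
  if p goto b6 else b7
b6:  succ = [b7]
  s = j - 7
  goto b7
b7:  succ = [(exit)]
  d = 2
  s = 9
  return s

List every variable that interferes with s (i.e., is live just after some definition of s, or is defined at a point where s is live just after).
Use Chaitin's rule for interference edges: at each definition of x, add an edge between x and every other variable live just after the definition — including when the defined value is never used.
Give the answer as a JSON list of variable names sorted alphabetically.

Answer: ["d", "j"]

Analysis:
def/use:
  b0 def {b,d,j} use ∅
  b1 def {d,j} use {d}
  b2 def {s} use ∅
  b3 def {b,j} use ∅
  b4 def {d,p} use ∅
  b5 def {p} use {d}
  b6 def {s} use {j}
  b7 def {d,s} use ∅

Backward fixpoint:
  b0 li=∅ lo={d}
  b1 li={d} lo={d,j}
  b2 li={d,j} lo={d,j}
  b3 li=∅ lo={j}
  b4 li={j} lo={j}
  b5 li={d,j} lo={j}
  b6 li={j} lo=∅
  b7 li=∅ lo=∅

Interfere edges:
  b — {d}
  d — {b,j,p,s}
  j — {d,p,s}
  p — {d,j}
  s — {d,j}

N(s) = ["d", "j"]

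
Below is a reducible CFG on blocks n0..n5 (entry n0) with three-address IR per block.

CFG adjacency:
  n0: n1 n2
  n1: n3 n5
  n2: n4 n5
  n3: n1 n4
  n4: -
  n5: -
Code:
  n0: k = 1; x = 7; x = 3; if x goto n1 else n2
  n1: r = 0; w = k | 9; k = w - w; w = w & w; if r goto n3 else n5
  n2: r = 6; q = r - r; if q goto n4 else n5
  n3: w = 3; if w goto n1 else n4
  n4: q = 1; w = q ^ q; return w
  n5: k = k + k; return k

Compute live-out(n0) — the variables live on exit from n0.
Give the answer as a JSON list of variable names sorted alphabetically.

Per-block:
  n0: def={k,x} ue=∅
  n1: def={k,r,w} ue={k}
  n2: def={q,r} ue=∅
  n3: def={w} ue=∅
  n4: def={q,w} ue=∅
  n5: def={k} ue={k}

Backward fixpoint:
  n0 li=∅ lo={k}
  n1 li={k} lo={k}
  n2 li={k} lo={k}
  n3 li={k} lo={k}
  n4 li=∅ lo=∅
  n5 li={k} lo=∅

live-out(n0) = ["k"]

Answer: ["k"]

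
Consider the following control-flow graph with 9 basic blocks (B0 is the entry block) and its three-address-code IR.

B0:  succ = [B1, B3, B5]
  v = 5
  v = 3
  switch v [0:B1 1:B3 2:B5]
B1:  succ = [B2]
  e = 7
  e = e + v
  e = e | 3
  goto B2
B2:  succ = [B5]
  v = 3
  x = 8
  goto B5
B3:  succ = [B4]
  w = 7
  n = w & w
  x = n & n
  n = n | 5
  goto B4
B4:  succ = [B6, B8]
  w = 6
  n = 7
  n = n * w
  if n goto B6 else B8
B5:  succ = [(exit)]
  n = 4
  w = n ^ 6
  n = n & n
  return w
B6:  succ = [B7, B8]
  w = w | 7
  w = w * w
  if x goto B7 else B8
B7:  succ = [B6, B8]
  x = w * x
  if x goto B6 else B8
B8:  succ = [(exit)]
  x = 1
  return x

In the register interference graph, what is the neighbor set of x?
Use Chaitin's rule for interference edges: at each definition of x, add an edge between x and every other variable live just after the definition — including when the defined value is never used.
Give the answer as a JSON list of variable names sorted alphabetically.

Answer: ["n", "w"]

Analysis:
def/use:
  B0: def={v} ue=∅
  B1: def={e} ue={v}
  B2: def={v,x} ue=∅
  B3: def={n,w,x} ue=∅
  B4: def={n,w} ue=∅
  B5: def={n,w} ue=∅
  B6: def={w} ue={w,x}
  B7: def={x} ue={w,x}
  B8: def={x} ue=∅

Live sets:
  live B0: ∅→{v}
  live B1: {v}→∅
  live B2: ∅→∅
  live B3: ∅→{x}
  live B4: {x}→{w,x}
  live B5: ∅→∅
  live B6: {w,x}→{w,x}
  live B7: {w,x}→{w,x}
  live B8: ∅→∅

Interfere edges:
  e — {v}
  n — {w,x}
  v — {e}
  w — {n,x}
  x — {n,w}

N(x) = ["n", "w"]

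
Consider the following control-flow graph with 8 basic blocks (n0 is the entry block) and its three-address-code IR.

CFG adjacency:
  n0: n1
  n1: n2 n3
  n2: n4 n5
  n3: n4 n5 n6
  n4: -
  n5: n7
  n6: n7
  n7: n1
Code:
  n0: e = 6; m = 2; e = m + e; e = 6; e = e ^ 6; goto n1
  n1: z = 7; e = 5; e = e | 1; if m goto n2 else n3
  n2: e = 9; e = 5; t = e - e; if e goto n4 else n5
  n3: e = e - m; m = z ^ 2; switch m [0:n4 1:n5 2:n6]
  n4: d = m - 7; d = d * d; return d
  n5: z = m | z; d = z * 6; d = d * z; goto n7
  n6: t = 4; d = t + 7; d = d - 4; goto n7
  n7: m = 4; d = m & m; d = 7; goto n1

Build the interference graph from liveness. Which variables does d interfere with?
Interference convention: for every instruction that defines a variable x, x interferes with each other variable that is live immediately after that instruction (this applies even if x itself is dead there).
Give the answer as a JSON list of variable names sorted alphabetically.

Per-block:
  n0: def={e,m} ue=∅
  n1: def={e,z} ue={m}
  n2: def={e,t} ue=∅
  n3: def={e,m} ue={e,m,z}
  n4: def={d} ue={m}
  n5: def={d,z} ue={m,z}
  n6: def={d,t} ue=∅
  n7: def={d,m} ue=∅

Backward fixpoint:
  n0: in=∅ out={m}
  n1: in={m} out={e,m,z}
  n2: in={m,z} out={m,z}
  n3: in={e,m,z} out={m,z}
  n4: in={m} out=∅
  n5: in={m,z} out=∅
  n6: in=∅ out=∅
  n7: in=∅ out={m}

Interfere edges:
  d — {m,z}
  e — {m,t,z}
  m — {d,e,t,z}
  t — {e,m,z}
  z — {d,e,m,t}

N(d) = ["m", "z"]

Answer: ["m", "z"]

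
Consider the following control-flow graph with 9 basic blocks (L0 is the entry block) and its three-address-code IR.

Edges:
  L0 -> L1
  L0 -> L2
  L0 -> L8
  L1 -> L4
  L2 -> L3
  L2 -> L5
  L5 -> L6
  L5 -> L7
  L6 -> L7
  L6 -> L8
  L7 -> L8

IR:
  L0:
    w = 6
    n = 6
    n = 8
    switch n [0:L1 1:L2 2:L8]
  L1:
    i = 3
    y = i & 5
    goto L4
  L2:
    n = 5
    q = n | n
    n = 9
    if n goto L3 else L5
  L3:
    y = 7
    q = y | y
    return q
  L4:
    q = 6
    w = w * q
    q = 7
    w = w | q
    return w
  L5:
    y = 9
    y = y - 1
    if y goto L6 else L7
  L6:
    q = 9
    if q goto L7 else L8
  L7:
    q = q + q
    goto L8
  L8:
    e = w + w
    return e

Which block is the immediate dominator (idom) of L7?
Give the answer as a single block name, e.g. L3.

Answer: L5

Derivation:
idom tree: L1←L0 L2←L0 L3←L2 L4←L1 L5←L2 L6←L5 L7←L5 L8←L0
Join-block Dom:
  L7: preds {L5,L6}: {L0,L2,L5} ∩ {L0,L2,L5,L6} = {L0,L2,L5}; idom=L5
  L8: preds {L0,L6,L7}: {L0} ∩ {L0,L2,L5,L6} ∩ {L0,L2,L5,L7} = {L0}; idom=L0

idom(L7) = L5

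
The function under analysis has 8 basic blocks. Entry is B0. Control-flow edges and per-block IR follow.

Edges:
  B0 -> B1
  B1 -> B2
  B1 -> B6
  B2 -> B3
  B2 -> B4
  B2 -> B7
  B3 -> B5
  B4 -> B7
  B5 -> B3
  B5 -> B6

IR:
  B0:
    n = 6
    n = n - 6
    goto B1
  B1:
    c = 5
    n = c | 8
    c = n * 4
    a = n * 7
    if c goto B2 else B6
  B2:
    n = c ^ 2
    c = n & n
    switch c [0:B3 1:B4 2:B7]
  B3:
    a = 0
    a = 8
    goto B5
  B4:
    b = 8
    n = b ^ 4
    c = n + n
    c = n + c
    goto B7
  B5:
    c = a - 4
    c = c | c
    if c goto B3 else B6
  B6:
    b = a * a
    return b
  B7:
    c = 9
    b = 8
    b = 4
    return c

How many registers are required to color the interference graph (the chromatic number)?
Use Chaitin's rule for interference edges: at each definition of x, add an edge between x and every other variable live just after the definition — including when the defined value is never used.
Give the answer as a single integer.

Answer: 2

Derivation:
Block summaries:
  B0 def {n} use ∅
  B1 def {a,c,n} use ∅
  B2 def {c,n} use {c}
  B3 def {a} use ∅
  B4 def {b,c,n} use ∅
  B5 def {c} use {a}
  B6 def {b} use {a}
  B7 def {b,c} use ∅

Live sets:
  live B0: ∅→∅
  live B1: ∅→{a,c}
  live B2: {c}→∅
  live B3: ∅→{a}
  live B4: ∅→∅
  live B5: {a}→{a}
  live B6: {a}→∅
  live B7: ∅→∅

Interference:
  a↔{c}
  b↔{c}
  c↔{a,b,n}
  n↔{c}

Chromatic number:
  lower bound: {a,c} mutually conflict ⇒ χ ≥ 2
  2-colouring: c0={c}  c1={a,b,n}
  χ = 2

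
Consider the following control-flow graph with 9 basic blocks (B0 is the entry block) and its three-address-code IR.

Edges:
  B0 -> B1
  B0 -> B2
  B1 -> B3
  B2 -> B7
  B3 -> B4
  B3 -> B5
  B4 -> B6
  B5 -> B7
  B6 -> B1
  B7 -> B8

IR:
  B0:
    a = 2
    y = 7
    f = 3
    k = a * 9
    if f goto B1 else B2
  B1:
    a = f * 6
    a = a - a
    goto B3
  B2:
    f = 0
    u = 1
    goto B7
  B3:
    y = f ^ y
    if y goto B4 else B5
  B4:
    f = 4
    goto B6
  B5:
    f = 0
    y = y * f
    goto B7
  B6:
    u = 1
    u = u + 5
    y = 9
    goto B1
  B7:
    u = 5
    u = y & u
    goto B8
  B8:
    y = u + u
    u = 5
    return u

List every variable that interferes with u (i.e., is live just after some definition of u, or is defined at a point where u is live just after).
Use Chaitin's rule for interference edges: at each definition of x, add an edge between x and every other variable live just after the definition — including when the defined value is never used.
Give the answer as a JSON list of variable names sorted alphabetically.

Answer: ["f", "y"]

Analysis:
Per-block:
  B0: def={a,f,k,y} ue=∅
  B1: def={a} ue={f}
  B2: def={f,u} ue=∅
  B3: def={y} ue={f,y}
  B4: def={f} ue=∅
  B5: def={f,y} ue={y}
  B6: def={u,y} ue=∅
  B7: def={u} ue={y}
  B8: def={u,y} ue={u}

Backward fixpoint:
  B0: in=∅ out={f,y}
  B1: in={f,y} out={f,y}
  B2: in={y} out={y}
  B3: in={f,y} out={y}
  B4: in=∅ out={f}
  B5: in={y} out={y}
  B6: in={f} out={f,y}
  B7: in={y} out={u}
  B8: in={u} out=∅

Interference:
  a↔{f,y}
  f↔{a,k,u,y}
  k↔{f,y}
  u↔{f,y}
  y↔{a,f,k,u}

N(u) = ["f", "y"]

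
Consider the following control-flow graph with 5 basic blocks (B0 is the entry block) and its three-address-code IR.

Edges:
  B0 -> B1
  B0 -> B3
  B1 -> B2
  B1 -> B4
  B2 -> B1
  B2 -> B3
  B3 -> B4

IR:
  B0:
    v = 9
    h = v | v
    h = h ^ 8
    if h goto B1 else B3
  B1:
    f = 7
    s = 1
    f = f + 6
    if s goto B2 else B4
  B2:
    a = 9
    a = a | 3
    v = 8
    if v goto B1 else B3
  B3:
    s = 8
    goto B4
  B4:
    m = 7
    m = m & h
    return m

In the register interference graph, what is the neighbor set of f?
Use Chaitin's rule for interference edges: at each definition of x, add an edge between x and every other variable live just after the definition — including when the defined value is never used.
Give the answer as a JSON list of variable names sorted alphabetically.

Answer: ["h", "s"]

Derivation:
Per-block:
  B0 def {h,v} use ∅
  B1 def {f,s} use ∅
  B2 def {a,v} use ∅
  B3 def {s} use ∅
  B4 def {m} use {h}

Live sets:
  B0: in=∅ out={h}
  B1: in={h} out={h}
  B2: in={h} out={h}
  B3: in={h} out={h}
  B4: in={h} out=∅

Conflict graph:
  a↔{h}
  f↔{h,s}
  h↔{a,f,m,s,v}
  m↔{h}
  s↔{f,h}
  v↔{h}

N(f) = ["h", "s"]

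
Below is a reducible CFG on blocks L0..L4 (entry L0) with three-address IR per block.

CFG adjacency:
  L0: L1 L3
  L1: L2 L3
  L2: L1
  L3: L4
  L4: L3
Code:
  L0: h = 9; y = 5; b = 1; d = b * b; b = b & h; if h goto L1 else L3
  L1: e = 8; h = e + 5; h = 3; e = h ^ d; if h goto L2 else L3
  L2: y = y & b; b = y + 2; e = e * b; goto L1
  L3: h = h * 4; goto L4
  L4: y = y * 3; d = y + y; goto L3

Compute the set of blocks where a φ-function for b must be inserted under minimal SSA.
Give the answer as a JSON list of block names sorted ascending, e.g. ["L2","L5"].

idom tree: L1←L0 L2←L1 L3←L0 L4←L3
Join-block Dom:
  L1: preds {L0,L2}: {L0} ∩ {L0,L1,L2} = {L0}; idom=L0
  L3: preds {L0,L1,L4}: {L0} ∩ {L0,L1} ∩ {L0,L3,L4} = {L0}; idom=L0

DF derivation:
  join L1 pred L0: · stop@L0
  join L1 pred L2: L2→L1 stop@L0
  join L3 pred L0: · stop@L0
  join L3 pred L1: L1 stop@L0
  join L3 pred L4: L4→L3 stop@L0
  L0: DF=∅
  L1: DF={L1,L3}
  L2: DF={L1}
  L3: DF={L3}
  L4: DF={L3}

φ for b: defs {L0,L2}
  DF⁺ = {L1,L3}

Answer: ["L1", "L3"]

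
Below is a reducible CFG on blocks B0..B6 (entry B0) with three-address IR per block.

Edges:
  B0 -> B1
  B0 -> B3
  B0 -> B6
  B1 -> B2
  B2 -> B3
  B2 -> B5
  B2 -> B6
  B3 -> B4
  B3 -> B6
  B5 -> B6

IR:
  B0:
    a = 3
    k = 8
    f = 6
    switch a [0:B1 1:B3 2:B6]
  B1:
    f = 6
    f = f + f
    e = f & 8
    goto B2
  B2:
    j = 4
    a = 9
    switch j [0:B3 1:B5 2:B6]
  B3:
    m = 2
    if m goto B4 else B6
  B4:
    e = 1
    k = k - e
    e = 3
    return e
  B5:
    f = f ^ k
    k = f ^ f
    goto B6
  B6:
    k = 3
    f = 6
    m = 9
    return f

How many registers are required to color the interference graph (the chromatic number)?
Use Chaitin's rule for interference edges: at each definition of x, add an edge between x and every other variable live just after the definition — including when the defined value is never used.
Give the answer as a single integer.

Block summaries:
  B0: {a,f,k} / ∅
  B1: {e,f} / ∅
  B2: {a,j} / ∅
  B3: {m} / ∅
  B4: {e,k} / {k}
  B5: {f,k} / {f,k}
  B6: {f,k,m} / ∅

Backward fixpoint:
  B0 li=∅ lo={k}
  B1 li={k} lo={f,k}
  B2 li={f,k} lo={f,k}
  B3 li={k} lo={k}
  B4 li={k} lo=∅
  B5 li={f,k} lo=∅
  B6 li=∅ lo=∅

Interfere edges:
  a↔{f,j,k}
  e↔{f,k}
  f↔{a,e,j,k,m}
  j↔{a,f,k}
  k↔{a,e,f,j,m}
  m↔{f,k}

Registers:
  {a,f,j,k} pairwise interfere (4-clique) ⇒ χ ≥ 4
  4-colouring: c0={f}  c1={k}  c2={a,e,m}  c3={j}
  χ = 4

Answer: 4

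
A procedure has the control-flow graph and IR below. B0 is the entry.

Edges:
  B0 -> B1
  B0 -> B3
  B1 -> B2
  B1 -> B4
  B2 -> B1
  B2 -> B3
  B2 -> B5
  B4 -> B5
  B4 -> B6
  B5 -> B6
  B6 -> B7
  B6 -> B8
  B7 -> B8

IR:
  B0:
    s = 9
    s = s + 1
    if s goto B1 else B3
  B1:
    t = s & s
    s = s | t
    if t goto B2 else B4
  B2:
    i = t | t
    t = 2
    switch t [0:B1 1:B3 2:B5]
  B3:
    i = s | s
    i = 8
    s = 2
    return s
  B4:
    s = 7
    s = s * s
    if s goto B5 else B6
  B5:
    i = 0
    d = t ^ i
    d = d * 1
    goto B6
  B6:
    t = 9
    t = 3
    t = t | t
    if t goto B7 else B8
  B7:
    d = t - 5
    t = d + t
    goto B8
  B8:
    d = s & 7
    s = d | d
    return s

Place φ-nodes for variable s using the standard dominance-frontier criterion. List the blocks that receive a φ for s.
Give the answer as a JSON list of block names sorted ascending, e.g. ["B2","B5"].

Answer: ["B1", "B3", "B5", "B6"]

Working:
idom tree: B1←B0 B2←B1 B3←B0 B4←B1 B5←B1 B6←B1 B7←B6 B8←B6
Join-block Dom:
  B1: preds {B0,B2}: {B0} ∩ {B0,B1,B2} = {B0}; idom=B0
  B3: preds {B0,B2}: {B0} ∩ {B0,B1,B2} = {B0}; idom=B0
  B5: preds {B2,B4}: {B0,B1,B2} ∩ {B0,B1,B4} = {B0,B1}; idom=B1
  B6: preds {B4,B5}: {B0,B1,B4} ∩ {B0,B1,B5} = {B0,B1}; idom=B1
  B8: preds {B6,B7}: {B0,B1,B6} ∩ {B0,B1,B6,B7} = {B0,B1,B6}; idom=B6

Frontier:
  join B1 pred B0: · stop@B0
  join B1 pred B2: B2→B1 stop@B0
  join B3 pred B0: · stop@B0
  join B3 pred B2: B2→B1 stop@B0
  join B5 pred B2: B2 stop@B1
  join B5 pred B4: B4 stop@B1
  join B6 pred B4: B4 stop@B1
  join B6 pred B5: B5 stop@B1
  join B8 pred B6: · stop@B6
  join B8 pred B7: B7 stop@B6
  B0: DF=∅
  B1: DF={B1,B3}
  B2: DF={B1,B3,B5}
  B3: DF=∅
  B4: DF={B5,B6}
  B5: DF={B6}
  B6: DF=∅
  B7: DF={B8}
  B8: DF=∅

φ for s: defs {B0,B1,B3,B4,B8}
  DF⁺ = {B1,B3,B5,B6}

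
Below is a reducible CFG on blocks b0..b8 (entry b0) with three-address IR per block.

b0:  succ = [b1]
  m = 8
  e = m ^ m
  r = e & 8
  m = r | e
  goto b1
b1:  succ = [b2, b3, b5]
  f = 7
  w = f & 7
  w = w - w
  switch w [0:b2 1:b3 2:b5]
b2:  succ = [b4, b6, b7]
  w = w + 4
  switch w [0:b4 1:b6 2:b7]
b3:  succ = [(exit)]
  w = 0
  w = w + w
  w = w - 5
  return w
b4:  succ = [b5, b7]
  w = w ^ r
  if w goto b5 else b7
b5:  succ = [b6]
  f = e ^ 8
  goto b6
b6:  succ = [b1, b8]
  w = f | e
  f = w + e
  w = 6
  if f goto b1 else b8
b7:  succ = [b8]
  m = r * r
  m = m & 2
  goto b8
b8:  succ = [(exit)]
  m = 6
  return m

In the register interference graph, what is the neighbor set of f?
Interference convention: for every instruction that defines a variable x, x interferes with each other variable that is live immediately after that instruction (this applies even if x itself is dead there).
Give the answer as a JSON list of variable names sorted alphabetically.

Answer: ["e", "r", "w"]

Working:
Block summaries:
  b0 def {e,m,r} use ∅
  b1 def {f,w} use ∅
  b2 def {w} use {w}
  b3 def {w} use ∅
  b4 def {w} use {r,w}
  b5 def {f} use {e}
  b6 def {f,w} use {e,f}
  b7 def {m} use {r}
  b8 def {m} use ∅

Live sets:
  b0: in=∅ out={e,r}
  b1: in={e,r} out={e,f,r,w}
  b2: in={e,f,r,w} out={e,f,r,w}
  b3: in=∅ out=∅
  b4: in={e,r,w} out={e,r}
  b5: in={e,r} out={e,f,r}
  b6: in={e,f,r} out={e,r}
  b7: in={r} out=∅
  b8: in=∅ out=∅

Interference:
  e: {f,m,r,w}
  f: {e,r,w}
  m: {e,r}
  r: {e,f,m,w}
  w: {e,f,r}

N(f) = ["e", "r", "w"]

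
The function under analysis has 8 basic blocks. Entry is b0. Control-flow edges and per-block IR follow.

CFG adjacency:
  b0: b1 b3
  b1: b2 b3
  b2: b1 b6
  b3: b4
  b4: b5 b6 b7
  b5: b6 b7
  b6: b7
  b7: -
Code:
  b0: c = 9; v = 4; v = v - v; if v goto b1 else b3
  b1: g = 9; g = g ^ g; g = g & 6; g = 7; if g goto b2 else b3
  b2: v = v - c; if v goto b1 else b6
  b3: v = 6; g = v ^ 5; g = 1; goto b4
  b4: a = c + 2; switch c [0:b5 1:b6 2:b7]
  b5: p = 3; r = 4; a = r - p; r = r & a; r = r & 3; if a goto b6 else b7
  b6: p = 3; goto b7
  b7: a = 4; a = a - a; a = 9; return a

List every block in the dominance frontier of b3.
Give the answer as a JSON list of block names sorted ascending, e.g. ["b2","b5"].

Answer: ["b6", "b7"]

Analysis:
idom tree: b1←b0 b2←b1 b3←b0 b4←b3 b5←b4 b6←b0 b7←b0
Dom∩ at merges:
  b1: preds {b0,b2}: {b0} ∩ {b0,b1,b2} = {b0}; idom=b0
  b3: preds {b0,b1}: {b0} ∩ {b0,b1} = {b0}; idom=b0
  b6: preds {b2,b4,b5}: {b0,b1,b2} ∩ {b0,b3,b4} ∩ {b0,b3,b4,b5} = {b0}; idom=b0
  b7: preds {b4,b5,b6}: {b0,b3,b4} ∩ {b0,b3,b4,b5} ∩ {b0,b6} = {b0}; idom=b0

DF walk-up:
  b1←b0: walk · to b0
  b1←b2: walk b2→b1 to b0
  b3←b0: walk · to b0
  b3←b1: walk b1 to b0
  b6←b2: walk b2→b1 to b0
  b6←b4: walk b4→b3 to b0
  b6←b5: walk b5→b4→b3 to b0
  b7←b4: walk b4→b3 to b0
  b7←b5: walk b5→b4→b3 to b0
  b7←b6: walk b6 to b0
  b0 → ∅
  b1 → {b1,b3,b6}
  b2 → {b1,b6}
  b3 → {b6,b7}
  b4 → {b6,b7}
  b5 → {b6,b7}
  b6 → {b7}
  b7 → ∅

DF(b3) = ["b6", "b7"]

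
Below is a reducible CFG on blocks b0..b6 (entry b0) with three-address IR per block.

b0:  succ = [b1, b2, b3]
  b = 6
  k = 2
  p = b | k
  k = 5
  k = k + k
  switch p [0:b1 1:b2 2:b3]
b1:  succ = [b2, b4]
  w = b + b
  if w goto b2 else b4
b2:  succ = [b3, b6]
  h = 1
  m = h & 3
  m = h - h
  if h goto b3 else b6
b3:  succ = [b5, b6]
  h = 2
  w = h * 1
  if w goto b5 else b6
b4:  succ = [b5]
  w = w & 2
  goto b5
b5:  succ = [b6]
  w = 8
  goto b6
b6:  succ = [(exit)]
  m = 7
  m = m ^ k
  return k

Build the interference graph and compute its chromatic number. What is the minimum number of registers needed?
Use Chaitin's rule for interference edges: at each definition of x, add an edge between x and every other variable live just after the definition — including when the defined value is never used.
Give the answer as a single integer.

def/use:
  b0: {b,k,p} / ∅
  b1: {w} / {b}
  b2: {h,m} / ∅
  b3: {h,w} / ∅
  b4: {w} / {w}
  b5: {w} / ∅
  b6: {m} / {k}

Liveness:
  live b0: ∅→{b,k}
  live b1: {b,k}→{k,w}
  live b2: {k}→{k}
  live b3: {k}→{k}
  live b4: {k,w}→{k}
  live b5: {k}→{k}
  live b6: {k}→∅

Conflict graph:
  b↔{k,p}
  h↔{k,m}
  k↔{b,h,m,p,w}
  m↔{h,k}
  p↔{b,k}
  w↔{k}

Chromatic number:
  clique {b,k,p} ⇒ need ≥ 3
  3-colouring: r0={k}  r1={b,h,w}  r2={m,p}
  χ = 3

Answer: 3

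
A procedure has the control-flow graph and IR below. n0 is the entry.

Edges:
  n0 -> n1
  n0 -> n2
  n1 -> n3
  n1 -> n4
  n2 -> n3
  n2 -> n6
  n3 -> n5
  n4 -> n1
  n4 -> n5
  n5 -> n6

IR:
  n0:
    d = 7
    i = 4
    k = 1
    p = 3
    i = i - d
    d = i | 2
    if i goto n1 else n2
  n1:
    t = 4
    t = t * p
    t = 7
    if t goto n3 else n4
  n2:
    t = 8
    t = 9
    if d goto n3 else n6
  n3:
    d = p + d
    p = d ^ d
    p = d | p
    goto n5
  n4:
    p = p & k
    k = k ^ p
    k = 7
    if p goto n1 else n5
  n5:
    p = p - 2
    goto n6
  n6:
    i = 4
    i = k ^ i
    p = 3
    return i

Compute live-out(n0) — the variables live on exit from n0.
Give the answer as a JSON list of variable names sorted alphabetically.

def/use:
  n0: {d,i,k,p} / ∅
  n1: {t} / {p}
  n2: {t} / {d}
  n3: {d,p} / {d,p}
  n4: {k,p} / {k,p}
  n5: {p} / {p}
  n6: {i,p} / {k}

Liveness:
  n0: in=∅ out={d,k,p}
  n1: in={d,k,p} out={d,k,p}
  n2: in={d,k,p} out={d,k,p}
  n3: in={d,k,p} out={k,p}
  n4: in={d,k,p} out={d,k,p}
  n5: in={k,p} out={k}
  n6: in={k} out=∅

live-out(n0) = ["d", "k", "p"]

Answer: ["d", "k", "p"]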